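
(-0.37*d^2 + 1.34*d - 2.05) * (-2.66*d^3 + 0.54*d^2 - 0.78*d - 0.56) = 0.9842*d^5 - 3.7642*d^4 + 6.4652*d^3 - 1.945*d^2 + 0.8486*d + 1.148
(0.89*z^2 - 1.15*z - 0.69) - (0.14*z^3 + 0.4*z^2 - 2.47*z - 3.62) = -0.14*z^3 + 0.49*z^2 + 1.32*z + 2.93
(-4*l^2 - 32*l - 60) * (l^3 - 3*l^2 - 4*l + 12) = -4*l^5 - 20*l^4 + 52*l^3 + 260*l^2 - 144*l - 720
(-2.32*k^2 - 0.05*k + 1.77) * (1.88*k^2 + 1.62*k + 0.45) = -4.3616*k^4 - 3.8524*k^3 + 2.2026*k^2 + 2.8449*k + 0.7965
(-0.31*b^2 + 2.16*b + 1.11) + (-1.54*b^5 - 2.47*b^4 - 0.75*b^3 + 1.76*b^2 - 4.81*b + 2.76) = -1.54*b^5 - 2.47*b^4 - 0.75*b^3 + 1.45*b^2 - 2.65*b + 3.87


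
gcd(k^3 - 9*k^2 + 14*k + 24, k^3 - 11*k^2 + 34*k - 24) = k^2 - 10*k + 24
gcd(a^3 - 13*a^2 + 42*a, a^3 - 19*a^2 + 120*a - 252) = a^2 - 13*a + 42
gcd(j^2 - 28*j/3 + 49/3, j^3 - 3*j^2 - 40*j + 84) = j - 7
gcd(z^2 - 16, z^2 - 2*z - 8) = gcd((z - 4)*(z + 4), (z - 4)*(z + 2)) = z - 4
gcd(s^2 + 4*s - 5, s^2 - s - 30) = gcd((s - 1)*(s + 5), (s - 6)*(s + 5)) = s + 5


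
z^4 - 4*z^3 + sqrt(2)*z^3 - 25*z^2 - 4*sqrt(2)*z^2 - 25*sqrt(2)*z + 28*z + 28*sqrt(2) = (z - 7)*(z - 1)*(z + 4)*(z + sqrt(2))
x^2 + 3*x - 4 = (x - 1)*(x + 4)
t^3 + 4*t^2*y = t^2*(t + 4*y)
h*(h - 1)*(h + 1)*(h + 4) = h^4 + 4*h^3 - h^2 - 4*h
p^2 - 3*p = p*(p - 3)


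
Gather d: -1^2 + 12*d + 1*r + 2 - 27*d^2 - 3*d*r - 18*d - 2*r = -27*d^2 + d*(-3*r - 6) - r + 1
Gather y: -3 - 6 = -9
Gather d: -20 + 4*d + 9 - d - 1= 3*d - 12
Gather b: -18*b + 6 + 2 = 8 - 18*b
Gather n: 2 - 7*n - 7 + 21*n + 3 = 14*n - 2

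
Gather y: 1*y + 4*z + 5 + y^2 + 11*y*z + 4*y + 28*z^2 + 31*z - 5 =y^2 + y*(11*z + 5) + 28*z^2 + 35*z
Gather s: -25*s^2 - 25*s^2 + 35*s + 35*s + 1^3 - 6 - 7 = -50*s^2 + 70*s - 12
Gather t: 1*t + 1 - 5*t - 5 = -4*t - 4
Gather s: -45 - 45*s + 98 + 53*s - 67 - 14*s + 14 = -6*s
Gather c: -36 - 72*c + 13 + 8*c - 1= -64*c - 24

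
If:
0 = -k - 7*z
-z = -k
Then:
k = 0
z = 0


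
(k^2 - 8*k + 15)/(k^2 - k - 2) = (-k^2 + 8*k - 15)/(-k^2 + k + 2)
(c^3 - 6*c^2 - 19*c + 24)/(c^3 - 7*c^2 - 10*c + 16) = (c + 3)/(c + 2)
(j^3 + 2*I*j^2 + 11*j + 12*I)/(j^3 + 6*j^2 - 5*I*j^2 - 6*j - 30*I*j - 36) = (j^2 + 5*I*j - 4)/(j^2 + 2*j*(3 - I) - 12*I)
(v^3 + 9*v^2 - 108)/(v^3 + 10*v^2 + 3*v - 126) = (v + 6)/(v + 7)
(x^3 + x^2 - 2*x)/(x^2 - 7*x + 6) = x*(x + 2)/(x - 6)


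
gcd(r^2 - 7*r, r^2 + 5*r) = r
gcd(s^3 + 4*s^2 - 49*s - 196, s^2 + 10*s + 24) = s + 4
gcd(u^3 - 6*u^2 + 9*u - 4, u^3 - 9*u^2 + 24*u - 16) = u^2 - 5*u + 4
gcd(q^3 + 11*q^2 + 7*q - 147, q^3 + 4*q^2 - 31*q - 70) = q + 7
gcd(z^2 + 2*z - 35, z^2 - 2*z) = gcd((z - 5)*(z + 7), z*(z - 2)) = 1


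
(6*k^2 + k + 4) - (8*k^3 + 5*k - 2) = -8*k^3 + 6*k^2 - 4*k + 6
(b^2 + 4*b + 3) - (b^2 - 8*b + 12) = 12*b - 9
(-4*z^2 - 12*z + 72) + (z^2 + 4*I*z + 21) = -3*z^2 - 12*z + 4*I*z + 93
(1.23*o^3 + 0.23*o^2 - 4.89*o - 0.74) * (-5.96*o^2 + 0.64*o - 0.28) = -7.3308*o^5 - 0.5836*o^4 + 28.9472*o^3 + 1.2164*o^2 + 0.8956*o + 0.2072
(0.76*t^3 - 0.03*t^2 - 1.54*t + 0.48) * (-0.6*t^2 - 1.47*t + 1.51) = -0.456*t^5 - 1.0992*t^4 + 2.1157*t^3 + 1.9305*t^2 - 3.031*t + 0.7248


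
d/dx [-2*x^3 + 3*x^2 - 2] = 6*x*(1 - x)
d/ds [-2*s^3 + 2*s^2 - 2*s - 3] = -6*s^2 + 4*s - 2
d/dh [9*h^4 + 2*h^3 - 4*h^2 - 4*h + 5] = 36*h^3 + 6*h^2 - 8*h - 4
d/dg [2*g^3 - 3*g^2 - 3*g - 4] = 6*g^2 - 6*g - 3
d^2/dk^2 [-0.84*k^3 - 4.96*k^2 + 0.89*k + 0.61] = -5.04*k - 9.92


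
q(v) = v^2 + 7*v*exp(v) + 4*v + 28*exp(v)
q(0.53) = 56.27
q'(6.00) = 31080.02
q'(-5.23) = -6.47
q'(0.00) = 39.00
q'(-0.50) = 22.11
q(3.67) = 2135.58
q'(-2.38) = 0.94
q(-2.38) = -2.81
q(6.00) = 28300.02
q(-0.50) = 13.11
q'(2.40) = 579.80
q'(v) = 7*v*exp(v) + 2*v + 35*exp(v) + 4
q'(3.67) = 2393.54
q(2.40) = 509.20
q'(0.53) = 70.83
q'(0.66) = 81.98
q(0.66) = 66.19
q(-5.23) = 6.39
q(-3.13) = -2.46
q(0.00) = 28.00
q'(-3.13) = -1.69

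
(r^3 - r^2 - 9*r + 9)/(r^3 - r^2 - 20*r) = (-r^3 + r^2 + 9*r - 9)/(r*(-r^2 + r + 20))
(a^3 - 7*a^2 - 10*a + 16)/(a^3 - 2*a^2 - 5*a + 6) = (a - 8)/(a - 3)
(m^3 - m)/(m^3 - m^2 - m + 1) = m/(m - 1)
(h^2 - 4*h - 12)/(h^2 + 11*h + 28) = (h^2 - 4*h - 12)/(h^2 + 11*h + 28)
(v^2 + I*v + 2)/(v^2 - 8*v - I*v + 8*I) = (v + 2*I)/(v - 8)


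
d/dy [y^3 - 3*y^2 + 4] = 3*y*(y - 2)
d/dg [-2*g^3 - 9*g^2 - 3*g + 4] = -6*g^2 - 18*g - 3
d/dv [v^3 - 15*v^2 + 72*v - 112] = 3*v^2 - 30*v + 72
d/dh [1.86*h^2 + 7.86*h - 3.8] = 3.72*h + 7.86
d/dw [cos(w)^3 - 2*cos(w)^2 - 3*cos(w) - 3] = 3*sin(w)^3 + 4*sin(w)*cos(w)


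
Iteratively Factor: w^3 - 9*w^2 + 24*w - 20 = (w - 2)*(w^2 - 7*w + 10) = (w - 2)^2*(w - 5)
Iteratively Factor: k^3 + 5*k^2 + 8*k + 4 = (k + 1)*(k^2 + 4*k + 4) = (k + 1)*(k + 2)*(k + 2)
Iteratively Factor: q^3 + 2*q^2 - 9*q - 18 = (q - 3)*(q^2 + 5*q + 6) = (q - 3)*(q + 2)*(q + 3)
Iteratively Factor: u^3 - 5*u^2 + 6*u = (u)*(u^2 - 5*u + 6) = u*(u - 3)*(u - 2)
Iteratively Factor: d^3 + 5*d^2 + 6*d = (d + 3)*(d^2 + 2*d) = d*(d + 3)*(d + 2)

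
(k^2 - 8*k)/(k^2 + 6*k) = (k - 8)/(k + 6)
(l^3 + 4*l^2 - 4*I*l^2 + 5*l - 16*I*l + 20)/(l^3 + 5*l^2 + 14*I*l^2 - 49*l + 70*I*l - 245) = (l^3 + l^2*(4 - 4*I) + l*(5 - 16*I) + 20)/(l^3 + l^2*(5 + 14*I) + l*(-49 + 70*I) - 245)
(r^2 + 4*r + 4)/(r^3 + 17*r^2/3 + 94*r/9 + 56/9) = 9*(r + 2)/(9*r^2 + 33*r + 28)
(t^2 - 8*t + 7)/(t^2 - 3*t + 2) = (t - 7)/(t - 2)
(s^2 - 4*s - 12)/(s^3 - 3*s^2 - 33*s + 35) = (s^2 - 4*s - 12)/(s^3 - 3*s^2 - 33*s + 35)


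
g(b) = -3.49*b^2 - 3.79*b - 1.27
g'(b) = -6.98*b - 3.79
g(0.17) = -2.02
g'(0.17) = -4.98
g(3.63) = -61.02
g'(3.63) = -29.13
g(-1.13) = -1.44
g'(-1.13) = 4.10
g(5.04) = -109.02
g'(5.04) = -38.97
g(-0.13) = -0.84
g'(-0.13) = -2.88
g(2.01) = -22.99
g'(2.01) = -17.82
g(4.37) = -84.48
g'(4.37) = -34.29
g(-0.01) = -1.23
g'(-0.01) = -3.72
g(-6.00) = -104.17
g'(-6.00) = 38.09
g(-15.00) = -729.67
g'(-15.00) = 100.91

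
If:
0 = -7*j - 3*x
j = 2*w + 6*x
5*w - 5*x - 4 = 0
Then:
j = 24/295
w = 36/59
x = -56/295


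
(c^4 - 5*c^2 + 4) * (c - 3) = c^5 - 3*c^4 - 5*c^3 + 15*c^2 + 4*c - 12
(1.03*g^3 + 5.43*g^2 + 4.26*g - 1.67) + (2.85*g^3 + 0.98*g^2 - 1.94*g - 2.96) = 3.88*g^3 + 6.41*g^2 + 2.32*g - 4.63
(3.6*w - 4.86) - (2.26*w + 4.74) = 1.34*w - 9.6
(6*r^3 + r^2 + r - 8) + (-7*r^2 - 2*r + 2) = 6*r^3 - 6*r^2 - r - 6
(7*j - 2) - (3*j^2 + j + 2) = -3*j^2 + 6*j - 4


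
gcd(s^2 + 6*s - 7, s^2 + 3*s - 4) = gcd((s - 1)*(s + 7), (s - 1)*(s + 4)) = s - 1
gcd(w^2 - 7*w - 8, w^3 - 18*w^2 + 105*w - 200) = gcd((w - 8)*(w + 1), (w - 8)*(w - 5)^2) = w - 8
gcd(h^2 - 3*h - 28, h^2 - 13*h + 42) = h - 7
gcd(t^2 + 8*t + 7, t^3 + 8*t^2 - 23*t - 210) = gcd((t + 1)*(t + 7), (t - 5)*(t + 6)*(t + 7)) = t + 7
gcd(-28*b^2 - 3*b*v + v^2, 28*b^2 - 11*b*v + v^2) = -7*b + v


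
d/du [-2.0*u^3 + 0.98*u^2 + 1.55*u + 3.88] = -6.0*u^2 + 1.96*u + 1.55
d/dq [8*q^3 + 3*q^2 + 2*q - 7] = 24*q^2 + 6*q + 2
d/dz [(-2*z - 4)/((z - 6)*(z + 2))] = 2/(z - 6)^2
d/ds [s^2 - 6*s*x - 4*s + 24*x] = 2*s - 6*x - 4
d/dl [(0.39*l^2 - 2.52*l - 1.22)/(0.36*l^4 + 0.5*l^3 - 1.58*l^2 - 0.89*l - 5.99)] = (-0.2808*l^5 + 2.5266*l^4 + 4.2768*l^3 - 2.4987*l^2 - 8.5274*l + 14.009)/(0.1296*l^8 + 0.36*l^7 - 0.8876*l^6 - 2.2208*l^5 - 2.7064*l^4 - 3.1776*l^3 + 19.7205*l^2 + 10.6622*l + 35.8801)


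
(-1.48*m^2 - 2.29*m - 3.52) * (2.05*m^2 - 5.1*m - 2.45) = -3.034*m^4 + 2.8535*m^3 + 8.089*m^2 + 23.5625*m + 8.624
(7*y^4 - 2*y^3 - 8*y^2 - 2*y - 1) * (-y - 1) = -7*y^5 - 5*y^4 + 10*y^3 + 10*y^2 + 3*y + 1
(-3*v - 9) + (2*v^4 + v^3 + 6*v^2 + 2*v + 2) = 2*v^4 + v^3 + 6*v^2 - v - 7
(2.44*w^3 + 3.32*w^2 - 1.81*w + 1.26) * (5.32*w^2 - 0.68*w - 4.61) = 12.9808*w^5 + 16.0032*w^4 - 23.1352*w^3 - 7.3712*w^2 + 7.4873*w - 5.8086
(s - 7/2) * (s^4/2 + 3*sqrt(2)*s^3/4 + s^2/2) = s^5/2 - 7*s^4/4 + 3*sqrt(2)*s^4/4 - 21*sqrt(2)*s^3/8 + s^3/2 - 7*s^2/4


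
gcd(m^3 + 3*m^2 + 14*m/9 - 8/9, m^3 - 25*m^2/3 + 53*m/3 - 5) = m - 1/3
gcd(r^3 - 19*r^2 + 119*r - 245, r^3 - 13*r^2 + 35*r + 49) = r^2 - 14*r + 49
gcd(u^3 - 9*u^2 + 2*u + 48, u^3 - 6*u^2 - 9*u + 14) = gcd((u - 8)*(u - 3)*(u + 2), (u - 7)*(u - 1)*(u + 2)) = u + 2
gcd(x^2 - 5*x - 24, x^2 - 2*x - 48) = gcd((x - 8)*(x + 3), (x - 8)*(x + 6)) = x - 8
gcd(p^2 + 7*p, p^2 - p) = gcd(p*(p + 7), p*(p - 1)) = p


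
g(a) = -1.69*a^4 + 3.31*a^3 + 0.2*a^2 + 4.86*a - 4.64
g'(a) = -6.76*a^3 + 9.93*a^2 + 0.4*a + 4.86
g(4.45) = -350.09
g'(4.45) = -392.42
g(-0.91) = -12.55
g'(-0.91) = 17.81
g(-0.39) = -6.74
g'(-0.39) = 6.62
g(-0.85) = -11.54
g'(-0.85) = 15.85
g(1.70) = 6.35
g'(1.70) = 1.03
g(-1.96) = -63.26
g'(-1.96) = 93.12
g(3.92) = -182.19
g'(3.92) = -248.18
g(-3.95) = -636.12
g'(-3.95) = 574.83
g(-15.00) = -96760.04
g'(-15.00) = 25048.11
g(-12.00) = -40797.68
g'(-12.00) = 13111.26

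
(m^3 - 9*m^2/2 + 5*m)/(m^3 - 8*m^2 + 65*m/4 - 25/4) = 2*m*(m - 2)/(2*m^2 - 11*m + 5)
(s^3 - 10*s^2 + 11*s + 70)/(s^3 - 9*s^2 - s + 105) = (s + 2)/(s + 3)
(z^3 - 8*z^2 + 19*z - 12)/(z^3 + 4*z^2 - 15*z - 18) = (z^2 - 5*z + 4)/(z^2 + 7*z + 6)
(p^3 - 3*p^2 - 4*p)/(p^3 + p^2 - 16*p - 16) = p/(p + 4)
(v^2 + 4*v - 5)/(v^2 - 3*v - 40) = (v - 1)/(v - 8)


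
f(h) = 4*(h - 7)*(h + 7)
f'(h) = 8*h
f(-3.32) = -151.91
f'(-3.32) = -26.56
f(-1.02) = -191.84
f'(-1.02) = -8.16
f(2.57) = -169.58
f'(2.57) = 20.56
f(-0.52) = -194.92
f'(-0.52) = -4.16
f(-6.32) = -36.23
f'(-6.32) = -50.56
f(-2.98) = -160.48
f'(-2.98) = -23.84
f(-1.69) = -184.58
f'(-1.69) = -13.52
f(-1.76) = -183.61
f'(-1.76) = -14.08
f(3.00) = -160.00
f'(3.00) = 24.00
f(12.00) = 380.00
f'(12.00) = 96.00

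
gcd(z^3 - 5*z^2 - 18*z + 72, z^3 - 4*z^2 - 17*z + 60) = z^2 + z - 12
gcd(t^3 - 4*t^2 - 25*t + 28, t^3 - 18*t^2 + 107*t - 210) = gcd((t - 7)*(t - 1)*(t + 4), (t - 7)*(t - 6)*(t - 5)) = t - 7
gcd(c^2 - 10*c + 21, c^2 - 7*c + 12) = c - 3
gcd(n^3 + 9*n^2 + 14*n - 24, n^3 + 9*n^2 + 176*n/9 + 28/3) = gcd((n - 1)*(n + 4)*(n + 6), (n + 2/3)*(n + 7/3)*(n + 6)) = n + 6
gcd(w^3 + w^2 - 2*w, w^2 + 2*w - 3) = w - 1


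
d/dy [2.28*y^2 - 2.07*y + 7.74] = 4.56*y - 2.07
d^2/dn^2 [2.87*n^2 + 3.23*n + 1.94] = 5.74000000000000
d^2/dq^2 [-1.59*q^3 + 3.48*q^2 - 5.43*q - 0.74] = 6.96 - 9.54*q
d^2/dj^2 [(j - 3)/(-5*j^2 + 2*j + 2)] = 2*(4*(j - 3)*(5*j - 1)^2 + (15*j - 17)*(-5*j^2 + 2*j + 2))/(-5*j^2 + 2*j + 2)^3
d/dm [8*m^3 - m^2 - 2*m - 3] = 24*m^2 - 2*m - 2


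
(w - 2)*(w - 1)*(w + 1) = w^3 - 2*w^2 - w + 2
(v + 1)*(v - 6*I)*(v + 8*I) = v^3 + v^2 + 2*I*v^2 + 48*v + 2*I*v + 48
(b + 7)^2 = b^2 + 14*b + 49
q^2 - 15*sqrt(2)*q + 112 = (q - 8*sqrt(2))*(q - 7*sqrt(2))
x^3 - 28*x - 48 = (x - 6)*(x + 2)*(x + 4)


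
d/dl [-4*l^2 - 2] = -8*l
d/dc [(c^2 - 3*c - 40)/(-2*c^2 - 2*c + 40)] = -2/(c^2 - 8*c + 16)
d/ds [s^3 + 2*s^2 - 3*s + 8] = 3*s^2 + 4*s - 3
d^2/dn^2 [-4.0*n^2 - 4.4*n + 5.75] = -8.00000000000000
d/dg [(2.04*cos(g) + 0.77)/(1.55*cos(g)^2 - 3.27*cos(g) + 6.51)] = (3.162*cos(g)^2 + 2.387*cos(g) - 15.7983)*sin(g)/(2.4025*cos(g)^4 - 10.137*cos(g)^3 + 30.8739*cos(g)^2 - 42.5754*cos(g) + 42.3801)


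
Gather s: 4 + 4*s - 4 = 4*s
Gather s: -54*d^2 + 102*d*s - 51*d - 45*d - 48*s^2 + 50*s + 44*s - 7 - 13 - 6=-54*d^2 - 96*d - 48*s^2 + s*(102*d + 94) - 26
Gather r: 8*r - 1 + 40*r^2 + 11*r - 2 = 40*r^2 + 19*r - 3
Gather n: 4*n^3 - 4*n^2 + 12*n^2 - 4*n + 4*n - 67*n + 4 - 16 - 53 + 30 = 4*n^3 + 8*n^2 - 67*n - 35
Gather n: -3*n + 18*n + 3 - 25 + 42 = 15*n + 20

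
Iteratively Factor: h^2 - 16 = (h + 4)*(h - 4)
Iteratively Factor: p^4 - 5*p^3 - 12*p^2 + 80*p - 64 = (p - 4)*(p^3 - p^2 - 16*p + 16) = (p - 4)*(p - 1)*(p^2 - 16) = (p - 4)*(p - 1)*(p + 4)*(p - 4)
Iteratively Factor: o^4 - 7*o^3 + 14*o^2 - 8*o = (o - 2)*(o^3 - 5*o^2 + 4*o) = (o - 2)*(o - 1)*(o^2 - 4*o) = o*(o - 2)*(o - 1)*(o - 4)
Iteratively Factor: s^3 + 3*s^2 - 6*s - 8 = (s - 2)*(s^2 + 5*s + 4) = (s - 2)*(s + 4)*(s + 1)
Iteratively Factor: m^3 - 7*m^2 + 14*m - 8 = (m - 4)*(m^2 - 3*m + 2) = (m - 4)*(m - 1)*(m - 2)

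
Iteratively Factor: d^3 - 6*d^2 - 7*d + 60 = (d - 5)*(d^2 - d - 12) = (d - 5)*(d - 4)*(d + 3)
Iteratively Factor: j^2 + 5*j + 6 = (j + 2)*(j + 3)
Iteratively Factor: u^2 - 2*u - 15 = (u + 3)*(u - 5)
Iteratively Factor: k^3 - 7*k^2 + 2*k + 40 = (k - 5)*(k^2 - 2*k - 8) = (k - 5)*(k + 2)*(k - 4)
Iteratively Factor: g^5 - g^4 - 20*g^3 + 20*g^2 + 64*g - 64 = (g - 1)*(g^4 - 20*g^2 + 64) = (g - 1)*(g + 2)*(g^3 - 2*g^2 - 16*g + 32) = (g - 2)*(g - 1)*(g + 2)*(g^2 - 16) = (g - 4)*(g - 2)*(g - 1)*(g + 2)*(g + 4)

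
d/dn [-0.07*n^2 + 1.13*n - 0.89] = 1.13 - 0.14*n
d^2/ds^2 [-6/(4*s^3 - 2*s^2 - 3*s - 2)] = 12*(2*(6*s - 1)*(-4*s^3 + 2*s^2 + 3*s + 2) + (-12*s^2 + 4*s + 3)^2)/(-4*s^3 + 2*s^2 + 3*s + 2)^3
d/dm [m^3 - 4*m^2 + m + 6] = 3*m^2 - 8*m + 1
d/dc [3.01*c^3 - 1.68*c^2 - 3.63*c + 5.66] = 9.03*c^2 - 3.36*c - 3.63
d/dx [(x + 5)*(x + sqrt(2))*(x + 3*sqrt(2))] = 3*x^2 + 10*x + 8*sqrt(2)*x + 6 + 20*sqrt(2)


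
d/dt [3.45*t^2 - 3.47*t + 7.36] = 6.9*t - 3.47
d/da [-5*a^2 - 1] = -10*a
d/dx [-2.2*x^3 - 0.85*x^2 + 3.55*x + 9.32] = -6.6*x^2 - 1.7*x + 3.55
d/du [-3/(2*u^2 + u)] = 3*(4*u + 1)/(u^2*(2*u + 1)^2)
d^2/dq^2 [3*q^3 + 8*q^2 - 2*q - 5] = 18*q + 16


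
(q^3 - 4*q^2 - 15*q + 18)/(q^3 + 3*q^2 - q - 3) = (q - 6)/(q + 1)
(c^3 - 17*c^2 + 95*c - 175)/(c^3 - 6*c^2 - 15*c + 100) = (c - 7)/(c + 4)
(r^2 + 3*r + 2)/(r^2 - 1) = (r + 2)/(r - 1)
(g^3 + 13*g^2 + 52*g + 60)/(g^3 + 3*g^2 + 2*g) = (g^2 + 11*g + 30)/(g*(g + 1))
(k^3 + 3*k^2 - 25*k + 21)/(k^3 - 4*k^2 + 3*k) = (k + 7)/k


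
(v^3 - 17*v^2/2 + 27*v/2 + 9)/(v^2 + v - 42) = (2*v^2 - 5*v - 3)/(2*(v + 7))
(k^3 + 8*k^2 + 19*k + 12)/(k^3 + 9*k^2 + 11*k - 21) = (k^2 + 5*k + 4)/(k^2 + 6*k - 7)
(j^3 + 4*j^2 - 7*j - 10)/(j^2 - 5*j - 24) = (-j^3 - 4*j^2 + 7*j + 10)/(-j^2 + 5*j + 24)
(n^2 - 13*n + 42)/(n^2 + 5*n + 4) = (n^2 - 13*n + 42)/(n^2 + 5*n + 4)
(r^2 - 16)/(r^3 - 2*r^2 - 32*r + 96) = (r + 4)/(r^2 + 2*r - 24)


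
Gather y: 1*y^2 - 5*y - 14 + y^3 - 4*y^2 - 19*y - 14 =y^3 - 3*y^2 - 24*y - 28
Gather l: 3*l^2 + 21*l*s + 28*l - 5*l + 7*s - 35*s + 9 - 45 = 3*l^2 + l*(21*s + 23) - 28*s - 36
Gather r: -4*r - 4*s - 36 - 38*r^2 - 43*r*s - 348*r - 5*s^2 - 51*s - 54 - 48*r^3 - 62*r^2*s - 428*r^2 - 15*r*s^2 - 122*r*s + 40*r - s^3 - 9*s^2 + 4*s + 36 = -48*r^3 + r^2*(-62*s - 466) + r*(-15*s^2 - 165*s - 312) - s^3 - 14*s^2 - 51*s - 54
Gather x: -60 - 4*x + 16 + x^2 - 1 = x^2 - 4*x - 45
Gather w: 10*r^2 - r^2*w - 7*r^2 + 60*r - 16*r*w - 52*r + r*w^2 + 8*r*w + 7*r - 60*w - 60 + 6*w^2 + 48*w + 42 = 3*r^2 + 15*r + w^2*(r + 6) + w*(-r^2 - 8*r - 12) - 18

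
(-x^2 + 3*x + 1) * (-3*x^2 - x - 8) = 3*x^4 - 8*x^3 + 2*x^2 - 25*x - 8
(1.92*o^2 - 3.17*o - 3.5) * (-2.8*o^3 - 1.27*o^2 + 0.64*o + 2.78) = -5.376*o^5 + 6.4376*o^4 + 15.0547*o^3 + 7.7538*o^2 - 11.0526*o - 9.73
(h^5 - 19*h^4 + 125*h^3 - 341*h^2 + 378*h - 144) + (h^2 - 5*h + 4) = h^5 - 19*h^4 + 125*h^3 - 340*h^2 + 373*h - 140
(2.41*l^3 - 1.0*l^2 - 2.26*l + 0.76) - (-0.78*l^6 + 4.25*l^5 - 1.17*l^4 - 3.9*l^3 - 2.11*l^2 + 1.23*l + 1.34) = 0.78*l^6 - 4.25*l^5 + 1.17*l^4 + 6.31*l^3 + 1.11*l^2 - 3.49*l - 0.58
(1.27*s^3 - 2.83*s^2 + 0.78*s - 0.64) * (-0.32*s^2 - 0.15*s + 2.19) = -0.4064*s^5 + 0.7151*s^4 + 2.9562*s^3 - 6.1099*s^2 + 1.8042*s - 1.4016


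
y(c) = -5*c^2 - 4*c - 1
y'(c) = -10*c - 4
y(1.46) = -17.50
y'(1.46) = -18.60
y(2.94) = -55.98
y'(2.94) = -33.40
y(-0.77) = -0.88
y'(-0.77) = 3.70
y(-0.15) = -0.51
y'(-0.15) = -2.50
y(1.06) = -10.86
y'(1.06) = -14.60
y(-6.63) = -194.26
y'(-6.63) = 62.30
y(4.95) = -143.31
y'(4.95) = -53.50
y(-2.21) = -16.58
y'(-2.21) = 18.10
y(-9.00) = -370.00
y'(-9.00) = 86.00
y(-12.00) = -673.00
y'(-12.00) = 116.00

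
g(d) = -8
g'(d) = 0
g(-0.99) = -8.00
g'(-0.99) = 0.00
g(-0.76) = -8.00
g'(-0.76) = 0.00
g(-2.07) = -8.00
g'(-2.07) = 0.00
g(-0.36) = -8.00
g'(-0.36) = 0.00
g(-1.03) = -8.00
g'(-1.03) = 0.00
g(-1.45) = -8.00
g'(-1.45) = 0.00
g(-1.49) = -8.00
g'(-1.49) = 0.00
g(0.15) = -8.00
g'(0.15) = 0.00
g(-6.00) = -8.00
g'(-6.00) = 0.00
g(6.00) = -8.00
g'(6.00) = 0.00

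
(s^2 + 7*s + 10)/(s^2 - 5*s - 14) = (s + 5)/(s - 7)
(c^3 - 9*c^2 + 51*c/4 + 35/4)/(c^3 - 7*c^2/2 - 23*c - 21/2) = (c - 5/2)/(c + 3)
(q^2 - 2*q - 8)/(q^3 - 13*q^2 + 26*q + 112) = (q - 4)/(q^2 - 15*q + 56)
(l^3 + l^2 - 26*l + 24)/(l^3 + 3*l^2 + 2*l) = (l^3 + l^2 - 26*l + 24)/(l*(l^2 + 3*l + 2))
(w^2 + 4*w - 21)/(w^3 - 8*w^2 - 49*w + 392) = (w - 3)/(w^2 - 15*w + 56)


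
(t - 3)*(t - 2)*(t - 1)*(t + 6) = t^4 - 25*t^2 + 60*t - 36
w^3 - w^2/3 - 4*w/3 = w*(w - 4/3)*(w + 1)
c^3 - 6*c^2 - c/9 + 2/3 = (c - 6)*(c - 1/3)*(c + 1/3)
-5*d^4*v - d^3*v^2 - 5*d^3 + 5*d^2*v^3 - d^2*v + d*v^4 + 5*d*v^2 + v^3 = (-d + v)*(d + v)*(5*d + v)*(d*v + 1)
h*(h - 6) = h^2 - 6*h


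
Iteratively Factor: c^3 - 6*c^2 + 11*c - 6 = (c - 1)*(c^2 - 5*c + 6) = (c - 2)*(c - 1)*(c - 3)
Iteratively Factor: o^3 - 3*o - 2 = (o + 1)*(o^2 - o - 2) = (o + 1)^2*(o - 2)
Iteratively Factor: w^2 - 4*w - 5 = (w - 5)*(w + 1)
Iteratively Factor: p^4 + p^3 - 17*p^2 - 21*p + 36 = (p - 1)*(p^3 + 2*p^2 - 15*p - 36) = (p - 1)*(p + 3)*(p^2 - p - 12) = (p - 1)*(p + 3)^2*(p - 4)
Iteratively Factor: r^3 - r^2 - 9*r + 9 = (r - 1)*(r^2 - 9) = (r - 1)*(r + 3)*(r - 3)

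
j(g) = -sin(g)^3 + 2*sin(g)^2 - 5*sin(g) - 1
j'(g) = -3*sin(g)^2*cos(g) + 4*sin(g)*cos(g) - 5*cos(g)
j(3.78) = 2.90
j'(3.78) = 6.78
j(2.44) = -3.66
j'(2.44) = 2.80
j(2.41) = -3.75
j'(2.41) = 2.73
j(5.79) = 1.92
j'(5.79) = -6.66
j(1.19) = -4.72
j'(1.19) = -1.44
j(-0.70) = 3.32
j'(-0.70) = -6.75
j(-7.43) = 5.98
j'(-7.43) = -4.58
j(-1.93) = 6.25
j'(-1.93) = 4.00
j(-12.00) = -3.26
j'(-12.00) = -3.14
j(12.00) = 2.41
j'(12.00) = -6.76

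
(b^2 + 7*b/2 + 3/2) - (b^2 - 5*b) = 17*b/2 + 3/2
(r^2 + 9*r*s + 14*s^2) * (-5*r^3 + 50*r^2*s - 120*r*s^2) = -5*r^5 + 5*r^4*s + 260*r^3*s^2 - 380*r^2*s^3 - 1680*r*s^4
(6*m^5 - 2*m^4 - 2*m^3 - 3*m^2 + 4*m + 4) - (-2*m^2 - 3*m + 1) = 6*m^5 - 2*m^4 - 2*m^3 - m^2 + 7*m + 3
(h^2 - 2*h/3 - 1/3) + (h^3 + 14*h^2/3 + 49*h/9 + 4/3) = h^3 + 17*h^2/3 + 43*h/9 + 1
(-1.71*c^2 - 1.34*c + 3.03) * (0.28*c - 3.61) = -0.4788*c^3 + 5.7979*c^2 + 5.6858*c - 10.9383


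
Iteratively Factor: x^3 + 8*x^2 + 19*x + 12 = (x + 4)*(x^2 + 4*x + 3) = (x + 3)*(x + 4)*(x + 1)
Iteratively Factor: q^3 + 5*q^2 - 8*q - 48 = (q + 4)*(q^2 + q - 12) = (q - 3)*(q + 4)*(q + 4)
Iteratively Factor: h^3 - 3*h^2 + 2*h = (h - 2)*(h^2 - h) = h*(h - 2)*(h - 1)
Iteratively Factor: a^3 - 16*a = (a + 4)*(a^2 - 4*a) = a*(a + 4)*(a - 4)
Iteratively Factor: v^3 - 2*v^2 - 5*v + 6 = (v - 1)*(v^2 - v - 6) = (v - 1)*(v + 2)*(v - 3)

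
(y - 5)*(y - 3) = y^2 - 8*y + 15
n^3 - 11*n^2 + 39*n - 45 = (n - 5)*(n - 3)^2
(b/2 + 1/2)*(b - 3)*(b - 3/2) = b^3/2 - 7*b^2/4 + 9/4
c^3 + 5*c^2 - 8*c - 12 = (c - 2)*(c + 1)*(c + 6)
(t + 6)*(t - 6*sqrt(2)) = t^2 - 6*sqrt(2)*t + 6*t - 36*sqrt(2)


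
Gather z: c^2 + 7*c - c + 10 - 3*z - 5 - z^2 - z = c^2 + 6*c - z^2 - 4*z + 5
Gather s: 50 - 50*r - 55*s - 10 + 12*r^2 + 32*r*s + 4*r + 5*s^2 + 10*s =12*r^2 - 46*r + 5*s^2 + s*(32*r - 45) + 40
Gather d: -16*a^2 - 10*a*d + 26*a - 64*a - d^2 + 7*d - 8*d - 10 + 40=-16*a^2 - 38*a - d^2 + d*(-10*a - 1) + 30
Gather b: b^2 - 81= b^2 - 81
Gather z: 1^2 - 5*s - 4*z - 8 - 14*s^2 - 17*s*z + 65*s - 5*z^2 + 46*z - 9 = -14*s^2 + 60*s - 5*z^2 + z*(42 - 17*s) - 16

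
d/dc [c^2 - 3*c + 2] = 2*c - 3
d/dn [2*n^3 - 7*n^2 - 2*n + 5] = 6*n^2 - 14*n - 2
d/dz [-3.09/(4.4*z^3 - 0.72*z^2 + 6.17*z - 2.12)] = (40.788*z^2 - 4.4496*z + 19.0653)/(4.4*z^3 - 0.72*z^2 + 6.17*z - 2.12)^2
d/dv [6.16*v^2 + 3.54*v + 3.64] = 12.32*v + 3.54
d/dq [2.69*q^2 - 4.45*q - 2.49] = 5.38*q - 4.45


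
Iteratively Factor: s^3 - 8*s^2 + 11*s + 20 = (s + 1)*(s^2 - 9*s + 20) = (s - 4)*(s + 1)*(s - 5)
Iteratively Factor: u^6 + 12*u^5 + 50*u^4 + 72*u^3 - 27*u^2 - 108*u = (u + 4)*(u^5 + 8*u^4 + 18*u^3 - 27*u) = (u + 3)*(u + 4)*(u^4 + 5*u^3 + 3*u^2 - 9*u) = (u + 3)^2*(u + 4)*(u^3 + 2*u^2 - 3*u) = u*(u + 3)^2*(u + 4)*(u^2 + 2*u - 3) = u*(u - 1)*(u + 3)^2*(u + 4)*(u + 3)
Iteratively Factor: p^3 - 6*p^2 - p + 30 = (p - 5)*(p^2 - p - 6) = (p - 5)*(p - 3)*(p + 2)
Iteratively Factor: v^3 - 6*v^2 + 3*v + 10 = (v - 5)*(v^2 - v - 2) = (v - 5)*(v + 1)*(v - 2)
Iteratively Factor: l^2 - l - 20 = (l - 5)*(l + 4)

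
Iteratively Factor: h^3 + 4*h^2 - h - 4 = (h - 1)*(h^2 + 5*h + 4) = (h - 1)*(h + 1)*(h + 4)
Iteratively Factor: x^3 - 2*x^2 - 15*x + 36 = (x - 3)*(x^2 + x - 12) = (x - 3)*(x + 4)*(x - 3)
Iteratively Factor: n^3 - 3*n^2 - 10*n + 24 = (n - 2)*(n^2 - n - 12) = (n - 2)*(n + 3)*(n - 4)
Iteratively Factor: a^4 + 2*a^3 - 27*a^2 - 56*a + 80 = (a + 4)*(a^3 - 2*a^2 - 19*a + 20) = (a + 4)^2*(a^2 - 6*a + 5) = (a - 1)*(a + 4)^2*(a - 5)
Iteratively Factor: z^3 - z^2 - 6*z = (z - 3)*(z^2 + 2*z) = z*(z - 3)*(z + 2)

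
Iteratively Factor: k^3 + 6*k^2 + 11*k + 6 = (k + 3)*(k^2 + 3*k + 2) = (k + 1)*(k + 3)*(k + 2)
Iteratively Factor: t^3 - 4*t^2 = (t)*(t^2 - 4*t) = t^2*(t - 4)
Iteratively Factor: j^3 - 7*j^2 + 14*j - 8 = (j - 2)*(j^2 - 5*j + 4) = (j - 2)*(j - 1)*(j - 4)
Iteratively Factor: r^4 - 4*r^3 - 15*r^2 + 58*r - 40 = (r - 1)*(r^3 - 3*r^2 - 18*r + 40) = (r - 2)*(r - 1)*(r^2 - r - 20) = (r - 5)*(r - 2)*(r - 1)*(r + 4)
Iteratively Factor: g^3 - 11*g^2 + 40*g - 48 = (g - 3)*(g^2 - 8*g + 16) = (g - 4)*(g - 3)*(g - 4)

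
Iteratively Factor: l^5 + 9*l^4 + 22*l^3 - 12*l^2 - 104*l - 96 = (l + 2)*(l^4 + 7*l^3 + 8*l^2 - 28*l - 48) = (l + 2)*(l + 4)*(l^3 + 3*l^2 - 4*l - 12) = (l + 2)^2*(l + 4)*(l^2 + l - 6) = (l - 2)*(l + 2)^2*(l + 4)*(l + 3)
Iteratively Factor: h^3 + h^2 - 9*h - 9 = (h - 3)*(h^2 + 4*h + 3) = (h - 3)*(h + 3)*(h + 1)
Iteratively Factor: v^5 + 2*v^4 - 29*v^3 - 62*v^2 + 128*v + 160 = (v - 5)*(v^4 + 7*v^3 + 6*v^2 - 32*v - 32) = (v - 5)*(v + 4)*(v^3 + 3*v^2 - 6*v - 8) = (v - 5)*(v + 1)*(v + 4)*(v^2 + 2*v - 8) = (v - 5)*(v - 2)*(v + 1)*(v + 4)*(v + 4)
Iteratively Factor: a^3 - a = (a + 1)*(a^2 - a) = a*(a + 1)*(a - 1)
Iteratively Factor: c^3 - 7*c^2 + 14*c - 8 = (c - 4)*(c^2 - 3*c + 2) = (c - 4)*(c - 2)*(c - 1)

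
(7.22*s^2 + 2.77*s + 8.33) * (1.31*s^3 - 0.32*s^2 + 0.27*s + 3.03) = 9.4582*s^5 + 1.3183*s^4 + 11.9753*s^3 + 19.9589*s^2 + 10.6422*s + 25.2399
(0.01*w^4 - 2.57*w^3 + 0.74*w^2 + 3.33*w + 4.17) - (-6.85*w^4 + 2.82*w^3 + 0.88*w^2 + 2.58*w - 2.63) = 6.86*w^4 - 5.39*w^3 - 0.14*w^2 + 0.75*w + 6.8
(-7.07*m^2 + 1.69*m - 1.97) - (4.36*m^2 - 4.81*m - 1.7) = -11.43*m^2 + 6.5*m - 0.27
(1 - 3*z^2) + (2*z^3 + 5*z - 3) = 2*z^3 - 3*z^2 + 5*z - 2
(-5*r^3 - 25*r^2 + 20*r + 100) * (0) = 0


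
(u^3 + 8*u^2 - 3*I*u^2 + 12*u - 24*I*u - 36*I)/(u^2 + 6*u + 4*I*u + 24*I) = (u^2 + u*(2 - 3*I) - 6*I)/(u + 4*I)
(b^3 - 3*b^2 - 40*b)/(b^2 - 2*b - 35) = b*(b - 8)/(b - 7)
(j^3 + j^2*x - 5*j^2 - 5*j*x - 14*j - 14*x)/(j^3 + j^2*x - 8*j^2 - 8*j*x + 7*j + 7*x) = (j + 2)/(j - 1)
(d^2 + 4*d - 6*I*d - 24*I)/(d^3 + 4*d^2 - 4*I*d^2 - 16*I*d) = (d - 6*I)/(d*(d - 4*I))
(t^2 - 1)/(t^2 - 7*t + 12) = (t^2 - 1)/(t^2 - 7*t + 12)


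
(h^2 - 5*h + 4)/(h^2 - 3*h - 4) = (h - 1)/(h + 1)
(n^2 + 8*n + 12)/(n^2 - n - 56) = (n^2 + 8*n + 12)/(n^2 - n - 56)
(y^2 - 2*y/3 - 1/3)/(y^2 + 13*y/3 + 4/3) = (y - 1)/(y + 4)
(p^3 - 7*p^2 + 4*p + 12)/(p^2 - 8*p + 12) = p + 1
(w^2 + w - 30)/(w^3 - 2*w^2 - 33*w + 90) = 1/(w - 3)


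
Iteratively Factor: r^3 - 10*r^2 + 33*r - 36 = (r - 4)*(r^2 - 6*r + 9) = (r - 4)*(r - 3)*(r - 3)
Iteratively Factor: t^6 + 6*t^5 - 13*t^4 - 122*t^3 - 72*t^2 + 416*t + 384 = (t + 4)*(t^5 + 2*t^4 - 21*t^3 - 38*t^2 + 80*t + 96) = (t + 4)^2*(t^4 - 2*t^3 - 13*t^2 + 14*t + 24) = (t + 1)*(t + 4)^2*(t^3 - 3*t^2 - 10*t + 24) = (t - 2)*(t + 1)*(t + 4)^2*(t^2 - t - 12) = (t - 2)*(t + 1)*(t + 3)*(t + 4)^2*(t - 4)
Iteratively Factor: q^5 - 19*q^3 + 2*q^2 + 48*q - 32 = (q - 1)*(q^4 + q^3 - 18*q^2 - 16*q + 32) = (q - 1)^2*(q^3 + 2*q^2 - 16*q - 32) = (q - 1)^2*(q + 2)*(q^2 - 16) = (q - 1)^2*(q + 2)*(q + 4)*(q - 4)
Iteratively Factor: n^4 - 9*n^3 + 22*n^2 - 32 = (n - 2)*(n^3 - 7*n^2 + 8*n + 16) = (n - 2)*(n + 1)*(n^2 - 8*n + 16) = (n - 4)*(n - 2)*(n + 1)*(n - 4)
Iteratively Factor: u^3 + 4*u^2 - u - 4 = (u + 4)*(u^2 - 1) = (u + 1)*(u + 4)*(u - 1)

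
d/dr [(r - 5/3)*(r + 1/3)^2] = (r - 1)*(3*r + 1)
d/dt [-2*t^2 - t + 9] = -4*t - 1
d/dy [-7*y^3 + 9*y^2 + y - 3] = -21*y^2 + 18*y + 1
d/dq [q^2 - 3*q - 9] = 2*q - 3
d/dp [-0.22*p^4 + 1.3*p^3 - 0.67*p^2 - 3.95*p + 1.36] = -0.88*p^3 + 3.9*p^2 - 1.34*p - 3.95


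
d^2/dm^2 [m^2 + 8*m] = 2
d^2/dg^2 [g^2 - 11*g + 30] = 2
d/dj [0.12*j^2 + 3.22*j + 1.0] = 0.24*j + 3.22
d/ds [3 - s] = -1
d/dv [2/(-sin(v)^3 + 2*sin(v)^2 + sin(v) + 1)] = 2*(3*sin(v)^2 - 4*sin(v) - 1)*cos(v)/(sin(v)*cos(v)^2 - 2*cos(v)^2 + 3)^2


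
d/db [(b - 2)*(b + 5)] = 2*b + 3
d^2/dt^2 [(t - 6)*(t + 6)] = 2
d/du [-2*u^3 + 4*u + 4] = 4 - 6*u^2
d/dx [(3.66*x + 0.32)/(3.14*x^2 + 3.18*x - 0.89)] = (11.4924*x^2 + 11.6388*x - (3.66*x + 0.32)*(6.28*x + 3.18) - 3.2574)/(3.14*x^2 + 3.18*x - 0.89)^2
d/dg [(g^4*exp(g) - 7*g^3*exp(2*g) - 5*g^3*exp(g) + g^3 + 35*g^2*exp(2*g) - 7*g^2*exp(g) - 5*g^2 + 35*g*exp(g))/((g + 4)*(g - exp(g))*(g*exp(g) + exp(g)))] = (-6*g^6*exp(2*g) + g^6*exp(g) - g^6 - 2*g^5*exp(2*g) + 12*g^5*exp(g) + 7*g^4*exp(3*g) + 39*g^4*exp(2*g) - 7*g^4*exp(g) + 31*g^4 + 70*g^3*exp(3*g) + 98*g^3*exp(2*g) - 162*g^3*exp(g) + 28*g^3 - 91*g^2*exp(3*g) + 417*g^2*exp(2*g) - 230*g^2*exp(g) - 20*g^2 - 280*g*exp(3*g) + 196*g*exp(2*g) + 40*g*exp(g) - 140*exp(2*g))*exp(-g)/(g^6 - 2*g^5*exp(g) + 10*g^5 + g^4*exp(2*g) - 20*g^4*exp(g) + 33*g^4 + 10*g^3*exp(2*g) - 66*g^3*exp(g) + 40*g^3 + 33*g^2*exp(2*g) - 80*g^2*exp(g) + 16*g^2 + 40*g*exp(2*g) - 32*g*exp(g) + 16*exp(2*g))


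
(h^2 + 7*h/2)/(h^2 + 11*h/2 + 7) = h/(h + 2)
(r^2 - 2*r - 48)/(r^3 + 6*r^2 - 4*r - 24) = (r - 8)/(r^2 - 4)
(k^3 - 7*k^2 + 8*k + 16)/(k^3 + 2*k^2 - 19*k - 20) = (k - 4)/(k + 5)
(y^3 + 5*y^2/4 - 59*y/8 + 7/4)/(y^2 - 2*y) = y + 13/4 - 7/(8*y)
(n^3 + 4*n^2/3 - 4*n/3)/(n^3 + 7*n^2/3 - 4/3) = n/(n + 1)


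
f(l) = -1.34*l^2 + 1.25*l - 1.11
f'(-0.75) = 3.26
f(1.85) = -3.38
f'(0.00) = 1.25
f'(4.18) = -9.95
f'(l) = 1.25 - 2.68*l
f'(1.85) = -3.71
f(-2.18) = -10.20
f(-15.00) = -321.36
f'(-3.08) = 9.50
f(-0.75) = -2.80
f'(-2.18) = 7.09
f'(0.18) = 0.77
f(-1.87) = -8.13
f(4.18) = -19.30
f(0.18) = -0.93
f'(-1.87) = 6.26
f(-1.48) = -5.90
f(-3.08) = -17.67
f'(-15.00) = 41.45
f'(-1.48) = 5.22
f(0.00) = -1.11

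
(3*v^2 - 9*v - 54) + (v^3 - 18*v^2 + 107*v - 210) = v^3 - 15*v^2 + 98*v - 264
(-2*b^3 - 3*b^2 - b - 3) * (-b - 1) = 2*b^4 + 5*b^3 + 4*b^2 + 4*b + 3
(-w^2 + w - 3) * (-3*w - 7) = 3*w^3 + 4*w^2 + 2*w + 21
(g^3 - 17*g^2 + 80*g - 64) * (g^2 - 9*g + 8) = g^5 - 26*g^4 + 241*g^3 - 920*g^2 + 1216*g - 512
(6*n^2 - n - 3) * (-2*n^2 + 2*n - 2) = -12*n^4 + 14*n^3 - 8*n^2 - 4*n + 6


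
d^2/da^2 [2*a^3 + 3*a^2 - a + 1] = 12*a + 6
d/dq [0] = 0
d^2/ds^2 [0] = 0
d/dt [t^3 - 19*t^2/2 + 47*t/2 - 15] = 3*t^2 - 19*t + 47/2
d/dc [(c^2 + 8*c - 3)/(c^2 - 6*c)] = 2*(-7*c^2 + 3*c - 9)/(c^2*(c^2 - 12*c + 36))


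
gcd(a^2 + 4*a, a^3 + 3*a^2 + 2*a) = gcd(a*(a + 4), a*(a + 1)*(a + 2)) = a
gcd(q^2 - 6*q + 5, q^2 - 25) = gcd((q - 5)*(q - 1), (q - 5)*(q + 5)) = q - 5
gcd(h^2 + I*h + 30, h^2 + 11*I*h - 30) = h + 6*I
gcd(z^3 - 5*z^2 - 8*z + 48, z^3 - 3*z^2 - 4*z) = z - 4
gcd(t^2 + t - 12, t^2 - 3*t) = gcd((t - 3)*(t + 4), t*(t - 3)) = t - 3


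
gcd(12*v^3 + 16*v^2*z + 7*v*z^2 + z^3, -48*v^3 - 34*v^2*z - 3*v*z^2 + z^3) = 6*v^2 + 5*v*z + z^2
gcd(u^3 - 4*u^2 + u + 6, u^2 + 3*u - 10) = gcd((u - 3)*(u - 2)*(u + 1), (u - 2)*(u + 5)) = u - 2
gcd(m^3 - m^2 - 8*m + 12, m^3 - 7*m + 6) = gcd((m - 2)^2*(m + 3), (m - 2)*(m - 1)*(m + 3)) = m^2 + m - 6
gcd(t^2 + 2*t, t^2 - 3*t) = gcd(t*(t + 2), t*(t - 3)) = t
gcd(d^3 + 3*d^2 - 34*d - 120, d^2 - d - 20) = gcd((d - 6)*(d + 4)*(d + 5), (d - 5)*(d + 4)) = d + 4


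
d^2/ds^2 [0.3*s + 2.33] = 0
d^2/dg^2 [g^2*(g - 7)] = 6*g - 14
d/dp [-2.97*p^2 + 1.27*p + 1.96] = 1.27 - 5.94*p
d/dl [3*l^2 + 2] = 6*l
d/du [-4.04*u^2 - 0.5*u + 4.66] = -8.08*u - 0.5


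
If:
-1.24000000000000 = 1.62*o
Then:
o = -0.77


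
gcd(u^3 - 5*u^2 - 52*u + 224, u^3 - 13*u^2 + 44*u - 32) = u^2 - 12*u + 32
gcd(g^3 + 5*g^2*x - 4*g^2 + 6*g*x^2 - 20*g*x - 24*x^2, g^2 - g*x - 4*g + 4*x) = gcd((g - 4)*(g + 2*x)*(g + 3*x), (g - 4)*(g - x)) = g - 4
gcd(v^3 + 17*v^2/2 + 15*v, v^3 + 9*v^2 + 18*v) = v^2 + 6*v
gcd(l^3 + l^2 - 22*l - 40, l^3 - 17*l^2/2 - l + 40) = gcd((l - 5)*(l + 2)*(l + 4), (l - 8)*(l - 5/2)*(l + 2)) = l + 2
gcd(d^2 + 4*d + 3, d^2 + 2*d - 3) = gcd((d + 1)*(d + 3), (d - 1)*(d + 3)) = d + 3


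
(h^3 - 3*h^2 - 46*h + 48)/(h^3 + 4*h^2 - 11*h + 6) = (h - 8)/(h - 1)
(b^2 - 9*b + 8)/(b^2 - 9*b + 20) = (b^2 - 9*b + 8)/(b^2 - 9*b + 20)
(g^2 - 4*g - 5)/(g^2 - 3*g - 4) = (g - 5)/(g - 4)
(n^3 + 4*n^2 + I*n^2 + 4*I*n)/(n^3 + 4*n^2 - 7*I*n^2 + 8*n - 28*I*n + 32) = n/(n - 8*I)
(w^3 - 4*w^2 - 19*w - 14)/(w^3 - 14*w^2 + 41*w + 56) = (w + 2)/(w - 8)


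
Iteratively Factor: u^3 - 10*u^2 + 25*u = (u - 5)*(u^2 - 5*u) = (u - 5)^2*(u)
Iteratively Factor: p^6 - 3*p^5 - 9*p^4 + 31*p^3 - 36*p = (p)*(p^5 - 3*p^4 - 9*p^3 + 31*p^2 - 36) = p*(p - 2)*(p^4 - p^3 - 11*p^2 + 9*p + 18) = p*(p - 3)*(p - 2)*(p^3 + 2*p^2 - 5*p - 6) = p*(p - 3)*(p - 2)*(p + 1)*(p^2 + p - 6) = p*(p - 3)*(p - 2)*(p + 1)*(p + 3)*(p - 2)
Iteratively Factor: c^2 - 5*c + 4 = (c - 4)*(c - 1)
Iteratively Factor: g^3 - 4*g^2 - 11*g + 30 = (g - 5)*(g^2 + g - 6) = (g - 5)*(g - 2)*(g + 3)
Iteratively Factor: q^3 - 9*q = (q + 3)*(q^2 - 3*q) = (q - 3)*(q + 3)*(q)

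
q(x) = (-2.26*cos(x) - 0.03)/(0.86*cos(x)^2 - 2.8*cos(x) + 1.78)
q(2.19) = 0.35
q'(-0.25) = -35.01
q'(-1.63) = -1.08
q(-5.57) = -11.27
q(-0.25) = 17.67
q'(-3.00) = -0.01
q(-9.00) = 0.40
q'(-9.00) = -0.04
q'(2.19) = 0.21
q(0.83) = -5.51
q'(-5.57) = 81.23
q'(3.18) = -0.00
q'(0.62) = 321.91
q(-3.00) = 0.41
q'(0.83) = 29.56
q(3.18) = 0.41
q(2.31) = 0.37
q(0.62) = -26.40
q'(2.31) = 0.15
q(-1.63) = 0.05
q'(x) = (1.72*sin(x)*cos(x) - 2.8*sin(x))*(-2.26*cos(x) - 0.03)/(0.86*cos(x)^2 - 2.8*cos(x) + 1.78)^2 + 2.26*sin(x)/(0.86*cos(x)^2 - 2.8*cos(x) + 1.78)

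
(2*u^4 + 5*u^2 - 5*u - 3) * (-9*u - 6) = -18*u^5 - 12*u^4 - 45*u^3 + 15*u^2 + 57*u + 18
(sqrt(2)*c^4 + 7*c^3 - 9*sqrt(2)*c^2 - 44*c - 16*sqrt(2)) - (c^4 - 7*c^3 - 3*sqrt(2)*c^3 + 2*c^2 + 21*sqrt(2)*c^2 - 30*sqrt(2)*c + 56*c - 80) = -c^4 + sqrt(2)*c^4 + 3*sqrt(2)*c^3 + 14*c^3 - 30*sqrt(2)*c^2 - 2*c^2 - 100*c + 30*sqrt(2)*c - 16*sqrt(2) + 80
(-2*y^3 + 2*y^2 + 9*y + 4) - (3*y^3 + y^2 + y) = -5*y^3 + y^2 + 8*y + 4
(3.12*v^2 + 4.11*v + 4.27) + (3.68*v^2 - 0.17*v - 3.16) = 6.8*v^2 + 3.94*v + 1.11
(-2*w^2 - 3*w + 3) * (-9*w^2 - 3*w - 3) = 18*w^4 + 33*w^3 - 12*w^2 - 9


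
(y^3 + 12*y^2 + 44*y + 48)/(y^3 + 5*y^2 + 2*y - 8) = (y + 6)/(y - 1)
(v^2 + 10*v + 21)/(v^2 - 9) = (v + 7)/(v - 3)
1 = 1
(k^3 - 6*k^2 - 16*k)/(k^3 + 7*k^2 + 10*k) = (k - 8)/(k + 5)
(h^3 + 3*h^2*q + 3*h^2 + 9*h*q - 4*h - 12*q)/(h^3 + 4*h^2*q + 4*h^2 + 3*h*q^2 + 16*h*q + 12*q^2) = (h - 1)/(h + q)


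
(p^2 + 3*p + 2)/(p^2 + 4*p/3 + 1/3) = 3*(p + 2)/(3*p + 1)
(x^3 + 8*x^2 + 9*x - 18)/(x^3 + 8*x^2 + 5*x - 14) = (x^2 + 9*x + 18)/(x^2 + 9*x + 14)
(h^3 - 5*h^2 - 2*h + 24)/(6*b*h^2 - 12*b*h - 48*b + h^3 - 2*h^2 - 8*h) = (h - 3)/(6*b + h)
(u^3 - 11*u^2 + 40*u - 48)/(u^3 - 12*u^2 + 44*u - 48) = (u^2 - 7*u + 12)/(u^2 - 8*u + 12)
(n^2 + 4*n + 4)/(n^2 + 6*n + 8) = (n + 2)/(n + 4)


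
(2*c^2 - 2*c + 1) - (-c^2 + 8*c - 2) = 3*c^2 - 10*c + 3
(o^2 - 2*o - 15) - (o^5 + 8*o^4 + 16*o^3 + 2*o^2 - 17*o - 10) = -o^5 - 8*o^4 - 16*o^3 - o^2 + 15*o - 5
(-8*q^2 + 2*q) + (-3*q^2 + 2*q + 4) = -11*q^2 + 4*q + 4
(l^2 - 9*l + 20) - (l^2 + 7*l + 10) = 10 - 16*l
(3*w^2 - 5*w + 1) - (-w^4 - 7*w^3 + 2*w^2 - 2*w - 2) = w^4 + 7*w^3 + w^2 - 3*w + 3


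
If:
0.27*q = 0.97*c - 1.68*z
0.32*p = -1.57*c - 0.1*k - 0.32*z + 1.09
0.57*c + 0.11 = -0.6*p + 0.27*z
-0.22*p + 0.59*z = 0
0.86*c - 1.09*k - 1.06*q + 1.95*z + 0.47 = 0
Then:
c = 2.60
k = -15.93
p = -3.19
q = 16.75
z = -1.19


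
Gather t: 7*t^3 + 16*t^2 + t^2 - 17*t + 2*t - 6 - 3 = 7*t^3 + 17*t^2 - 15*t - 9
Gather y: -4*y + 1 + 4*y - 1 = 0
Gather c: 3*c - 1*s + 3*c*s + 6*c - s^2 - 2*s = c*(3*s + 9) - s^2 - 3*s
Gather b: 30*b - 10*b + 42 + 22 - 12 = 20*b + 52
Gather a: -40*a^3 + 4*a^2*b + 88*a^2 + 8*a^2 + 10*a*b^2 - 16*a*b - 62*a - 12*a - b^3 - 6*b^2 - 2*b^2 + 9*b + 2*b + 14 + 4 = -40*a^3 + a^2*(4*b + 96) + a*(10*b^2 - 16*b - 74) - b^3 - 8*b^2 + 11*b + 18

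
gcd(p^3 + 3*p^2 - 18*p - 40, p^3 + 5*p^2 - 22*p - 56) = p^2 - 2*p - 8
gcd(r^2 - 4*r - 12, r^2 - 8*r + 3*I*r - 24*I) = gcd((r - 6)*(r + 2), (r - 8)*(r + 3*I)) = 1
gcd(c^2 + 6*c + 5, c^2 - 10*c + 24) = 1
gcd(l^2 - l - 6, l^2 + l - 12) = l - 3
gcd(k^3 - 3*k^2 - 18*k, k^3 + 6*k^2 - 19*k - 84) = k + 3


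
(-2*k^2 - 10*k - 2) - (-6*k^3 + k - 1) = 6*k^3 - 2*k^2 - 11*k - 1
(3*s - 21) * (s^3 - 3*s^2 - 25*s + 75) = 3*s^4 - 30*s^3 - 12*s^2 + 750*s - 1575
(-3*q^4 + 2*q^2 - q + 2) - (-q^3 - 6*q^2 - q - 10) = -3*q^4 + q^3 + 8*q^2 + 12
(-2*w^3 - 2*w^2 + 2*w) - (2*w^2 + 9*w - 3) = -2*w^3 - 4*w^2 - 7*w + 3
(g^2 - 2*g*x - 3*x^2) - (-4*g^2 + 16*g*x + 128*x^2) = 5*g^2 - 18*g*x - 131*x^2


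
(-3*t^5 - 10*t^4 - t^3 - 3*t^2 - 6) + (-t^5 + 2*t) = -4*t^5 - 10*t^4 - t^3 - 3*t^2 + 2*t - 6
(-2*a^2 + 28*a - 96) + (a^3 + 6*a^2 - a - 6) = a^3 + 4*a^2 + 27*a - 102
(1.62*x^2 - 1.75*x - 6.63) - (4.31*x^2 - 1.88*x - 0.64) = -2.69*x^2 + 0.13*x - 5.99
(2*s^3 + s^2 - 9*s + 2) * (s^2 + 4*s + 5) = 2*s^5 + 9*s^4 + 5*s^3 - 29*s^2 - 37*s + 10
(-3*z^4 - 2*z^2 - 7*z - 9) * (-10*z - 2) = 30*z^5 + 6*z^4 + 20*z^3 + 74*z^2 + 104*z + 18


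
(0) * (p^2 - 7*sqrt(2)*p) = 0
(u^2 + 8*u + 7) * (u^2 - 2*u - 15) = u^4 + 6*u^3 - 24*u^2 - 134*u - 105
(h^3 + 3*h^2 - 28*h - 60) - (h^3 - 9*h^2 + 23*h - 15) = 12*h^2 - 51*h - 45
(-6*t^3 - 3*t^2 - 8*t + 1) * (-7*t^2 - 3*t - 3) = 42*t^5 + 39*t^4 + 83*t^3 + 26*t^2 + 21*t - 3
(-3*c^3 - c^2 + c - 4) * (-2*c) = 6*c^4 + 2*c^3 - 2*c^2 + 8*c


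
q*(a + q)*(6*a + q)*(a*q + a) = 6*a^3*q^2 + 6*a^3*q + 7*a^2*q^3 + 7*a^2*q^2 + a*q^4 + a*q^3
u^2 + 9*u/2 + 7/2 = (u + 1)*(u + 7/2)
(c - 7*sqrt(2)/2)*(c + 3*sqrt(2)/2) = c^2 - 2*sqrt(2)*c - 21/2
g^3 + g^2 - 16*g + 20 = (g - 2)^2*(g + 5)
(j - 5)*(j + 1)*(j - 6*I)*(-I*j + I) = -I*j^4 - 6*j^3 + 5*I*j^3 + 30*j^2 + I*j^2 + 6*j - 5*I*j - 30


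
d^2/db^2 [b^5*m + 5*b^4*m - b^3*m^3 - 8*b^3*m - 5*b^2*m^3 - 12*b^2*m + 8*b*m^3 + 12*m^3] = 2*m*(10*b^3 + 30*b^2 - 3*b*m^2 - 24*b - 5*m^2 - 12)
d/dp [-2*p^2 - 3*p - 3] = -4*p - 3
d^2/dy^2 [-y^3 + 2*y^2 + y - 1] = 4 - 6*y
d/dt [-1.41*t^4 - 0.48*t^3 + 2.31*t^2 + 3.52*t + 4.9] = -5.64*t^3 - 1.44*t^2 + 4.62*t + 3.52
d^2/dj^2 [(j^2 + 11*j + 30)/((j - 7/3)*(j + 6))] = 396/(27*j^3 - 189*j^2 + 441*j - 343)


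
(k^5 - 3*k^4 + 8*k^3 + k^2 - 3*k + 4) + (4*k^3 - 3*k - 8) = k^5 - 3*k^4 + 12*k^3 + k^2 - 6*k - 4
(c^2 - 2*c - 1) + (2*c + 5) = c^2 + 4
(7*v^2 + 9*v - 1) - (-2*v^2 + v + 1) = 9*v^2 + 8*v - 2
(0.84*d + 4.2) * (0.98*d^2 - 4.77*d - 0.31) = 0.8232*d^3 + 0.1092*d^2 - 20.2944*d - 1.302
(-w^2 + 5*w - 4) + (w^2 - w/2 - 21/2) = 9*w/2 - 29/2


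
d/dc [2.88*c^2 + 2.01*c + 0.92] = 5.76*c + 2.01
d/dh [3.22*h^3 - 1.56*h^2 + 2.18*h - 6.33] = 9.66*h^2 - 3.12*h + 2.18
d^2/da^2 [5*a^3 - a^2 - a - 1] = 30*a - 2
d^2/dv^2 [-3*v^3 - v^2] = -18*v - 2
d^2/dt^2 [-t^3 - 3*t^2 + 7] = -6*t - 6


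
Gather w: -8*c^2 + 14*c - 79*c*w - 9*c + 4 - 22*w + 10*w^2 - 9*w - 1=-8*c^2 + 5*c + 10*w^2 + w*(-79*c - 31) + 3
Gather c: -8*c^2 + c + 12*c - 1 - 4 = -8*c^2 + 13*c - 5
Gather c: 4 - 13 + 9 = 0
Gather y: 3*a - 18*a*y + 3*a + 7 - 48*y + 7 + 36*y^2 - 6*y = 6*a + 36*y^2 + y*(-18*a - 54) + 14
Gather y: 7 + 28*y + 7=28*y + 14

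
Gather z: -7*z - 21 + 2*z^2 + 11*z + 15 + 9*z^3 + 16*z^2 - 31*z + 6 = 9*z^3 + 18*z^2 - 27*z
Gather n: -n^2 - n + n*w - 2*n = -n^2 + n*(w - 3)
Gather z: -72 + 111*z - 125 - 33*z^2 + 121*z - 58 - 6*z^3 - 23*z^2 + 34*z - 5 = -6*z^3 - 56*z^2 + 266*z - 260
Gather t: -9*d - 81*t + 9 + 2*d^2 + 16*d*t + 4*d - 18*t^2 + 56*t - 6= 2*d^2 - 5*d - 18*t^2 + t*(16*d - 25) + 3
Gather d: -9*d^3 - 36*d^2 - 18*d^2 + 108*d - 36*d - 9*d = -9*d^3 - 54*d^2 + 63*d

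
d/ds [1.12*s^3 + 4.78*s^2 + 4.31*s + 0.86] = 3.36*s^2 + 9.56*s + 4.31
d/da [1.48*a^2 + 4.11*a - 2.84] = 2.96*a + 4.11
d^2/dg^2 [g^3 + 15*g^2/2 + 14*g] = 6*g + 15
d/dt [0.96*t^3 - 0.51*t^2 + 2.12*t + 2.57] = 2.88*t^2 - 1.02*t + 2.12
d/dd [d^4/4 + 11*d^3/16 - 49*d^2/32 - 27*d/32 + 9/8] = d^3 + 33*d^2/16 - 49*d/16 - 27/32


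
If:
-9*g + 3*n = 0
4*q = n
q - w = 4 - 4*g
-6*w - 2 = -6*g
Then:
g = 44/45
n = 44/15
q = 11/15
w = 29/45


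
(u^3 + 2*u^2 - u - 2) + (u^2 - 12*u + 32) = u^3 + 3*u^2 - 13*u + 30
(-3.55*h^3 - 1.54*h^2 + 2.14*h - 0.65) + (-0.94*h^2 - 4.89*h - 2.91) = -3.55*h^3 - 2.48*h^2 - 2.75*h - 3.56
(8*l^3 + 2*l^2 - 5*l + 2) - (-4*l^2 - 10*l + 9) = 8*l^3 + 6*l^2 + 5*l - 7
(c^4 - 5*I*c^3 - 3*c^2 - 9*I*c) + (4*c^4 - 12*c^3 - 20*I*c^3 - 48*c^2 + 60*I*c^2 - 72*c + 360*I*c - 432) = 5*c^4 - 12*c^3 - 25*I*c^3 - 51*c^2 + 60*I*c^2 - 72*c + 351*I*c - 432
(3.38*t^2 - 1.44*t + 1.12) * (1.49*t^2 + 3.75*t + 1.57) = 5.0362*t^4 + 10.5294*t^3 + 1.5754*t^2 + 1.9392*t + 1.7584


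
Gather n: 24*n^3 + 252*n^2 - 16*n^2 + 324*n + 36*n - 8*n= 24*n^3 + 236*n^2 + 352*n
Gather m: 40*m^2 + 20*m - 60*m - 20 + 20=40*m^2 - 40*m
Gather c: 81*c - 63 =81*c - 63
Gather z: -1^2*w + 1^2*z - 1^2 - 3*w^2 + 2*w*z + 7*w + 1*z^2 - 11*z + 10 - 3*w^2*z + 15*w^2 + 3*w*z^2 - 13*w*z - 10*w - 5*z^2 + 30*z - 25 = 12*w^2 - 4*w + z^2*(3*w - 4) + z*(-3*w^2 - 11*w + 20) - 16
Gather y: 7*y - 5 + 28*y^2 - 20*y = 28*y^2 - 13*y - 5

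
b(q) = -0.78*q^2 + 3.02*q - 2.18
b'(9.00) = -11.02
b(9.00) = -38.18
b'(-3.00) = 7.70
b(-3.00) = -18.26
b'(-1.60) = 5.52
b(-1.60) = -9.01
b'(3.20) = -1.97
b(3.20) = -0.50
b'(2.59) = -1.02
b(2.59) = 0.41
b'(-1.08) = 4.70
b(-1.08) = -6.35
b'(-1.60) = 5.52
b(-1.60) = -9.01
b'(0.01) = 3.00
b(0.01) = -2.15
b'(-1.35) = 5.13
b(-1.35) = -7.68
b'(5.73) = -5.92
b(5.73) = -10.49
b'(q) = 3.02 - 1.56*q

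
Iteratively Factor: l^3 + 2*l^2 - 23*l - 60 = (l - 5)*(l^2 + 7*l + 12) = (l - 5)*(l + 4)*(l + 3)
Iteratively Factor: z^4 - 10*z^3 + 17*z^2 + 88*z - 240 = (z - 4)*(z^3 - 6*z^2 - 7*z + 60) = (z - 4)*(z + 3)*(z^2 - 9*z + 20) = (z - 4)^2*(z + 3)*(z - 5)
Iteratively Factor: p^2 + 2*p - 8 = (p + 4)*(p - 2)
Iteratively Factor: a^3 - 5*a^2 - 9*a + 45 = (a - 3)*(a^2 - 2*a - 15) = (a - 5)*(a - 3)*(a + 3)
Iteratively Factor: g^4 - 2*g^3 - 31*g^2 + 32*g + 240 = (g + 3)*(g^3 - 5*g^2 - 16*g + 80) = (g - 5)*(g + 3)*(g^2 - 16) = (g - 5)*(g + 3)*(g + 4)*(g - 4)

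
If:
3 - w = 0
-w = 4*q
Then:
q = -3/4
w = 3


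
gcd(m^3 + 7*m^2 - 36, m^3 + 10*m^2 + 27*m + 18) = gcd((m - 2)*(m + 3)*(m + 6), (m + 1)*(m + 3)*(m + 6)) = m^2 + 9*m + 18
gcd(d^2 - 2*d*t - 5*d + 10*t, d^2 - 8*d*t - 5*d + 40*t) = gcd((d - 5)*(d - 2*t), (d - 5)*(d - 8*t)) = d - 5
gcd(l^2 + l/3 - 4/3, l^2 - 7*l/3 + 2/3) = 1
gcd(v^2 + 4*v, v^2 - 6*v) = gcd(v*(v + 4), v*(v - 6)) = v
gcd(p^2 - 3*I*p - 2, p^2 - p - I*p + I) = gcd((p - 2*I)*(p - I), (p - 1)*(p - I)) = p - I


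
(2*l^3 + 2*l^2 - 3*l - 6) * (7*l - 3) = 14*l^4 + 8*l^3 - 27*l^2 - 33*l + 18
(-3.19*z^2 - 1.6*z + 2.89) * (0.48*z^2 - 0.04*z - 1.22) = -1.5312*z^4 - 0.6404*z^3 + 5.343*z^2 + 1.8364*z - 3.5258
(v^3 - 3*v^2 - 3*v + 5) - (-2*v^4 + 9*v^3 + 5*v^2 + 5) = 2*v^4 - 8*v^3 - 8*v^2 - 3*v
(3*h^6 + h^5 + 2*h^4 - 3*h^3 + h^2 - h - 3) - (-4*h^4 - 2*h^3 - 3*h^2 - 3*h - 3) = 3*h^6 + h^5 + 6*h^4 - h^3 + 4*h^2 + 2*h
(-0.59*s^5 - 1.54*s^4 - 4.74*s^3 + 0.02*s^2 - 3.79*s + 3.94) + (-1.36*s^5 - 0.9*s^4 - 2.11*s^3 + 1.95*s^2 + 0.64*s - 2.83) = -1.95*s^5 - 2.44*s^4 - 6.85*s^3 + 1.97*s^2 - 3.15*s + 1.11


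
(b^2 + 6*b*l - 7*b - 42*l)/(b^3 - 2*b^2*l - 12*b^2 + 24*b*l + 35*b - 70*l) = (b + 6*l)/(b^2 - 2*b*l - 5*b + 10*l)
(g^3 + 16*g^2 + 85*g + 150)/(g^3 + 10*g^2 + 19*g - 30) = (g + 5)/(g - 1)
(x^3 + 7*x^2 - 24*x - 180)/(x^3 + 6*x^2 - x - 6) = (x^2 + x - 30)/(x^2 - 1)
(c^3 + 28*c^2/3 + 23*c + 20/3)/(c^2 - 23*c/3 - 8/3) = (c^2 + 9*c + 20)/(c - 8)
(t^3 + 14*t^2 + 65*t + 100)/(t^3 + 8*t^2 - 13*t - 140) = (t^2 + 9*t + 20)/(t^2 + 3*t - 28)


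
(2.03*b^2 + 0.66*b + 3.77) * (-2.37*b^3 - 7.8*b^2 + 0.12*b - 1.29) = -4.8111*b^5 - 17.3982*b^4 - 13.8393*b^3 - 31.9455*b^2 - 0.399*b - 4.8633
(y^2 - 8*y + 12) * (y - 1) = y^3 - 9*y^2 + 20*y - 12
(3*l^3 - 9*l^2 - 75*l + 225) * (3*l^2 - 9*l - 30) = 9*l^5 - 54*l^4 - 234*l^3 + 1620*l^2 + 225*l - 6750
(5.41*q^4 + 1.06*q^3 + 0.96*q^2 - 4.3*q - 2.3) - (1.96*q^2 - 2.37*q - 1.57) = 5.41*q^4 + 1.06*q^3 - 1.0*q^2 - 1.93*q - 0.73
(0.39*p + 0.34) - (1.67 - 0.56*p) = 0.95*p - 1.33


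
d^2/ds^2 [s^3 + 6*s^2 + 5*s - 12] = 6*s + 12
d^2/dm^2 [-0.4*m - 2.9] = 0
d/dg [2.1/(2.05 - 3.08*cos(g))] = -6.468*sin(g)/(3.08*cos(g) - 2.05)^2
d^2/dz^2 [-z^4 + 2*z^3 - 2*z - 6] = 12*z*(1 - z)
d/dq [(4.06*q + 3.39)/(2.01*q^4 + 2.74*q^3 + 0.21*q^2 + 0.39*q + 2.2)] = (-24.4818*q^4 - 49.5044*q^3 - 28.7184*q^2 - 1.4238*q + 7.6099)/(4.0401*q^8 + 11.0148*q^7 + 8.3518*q^6 + 2.7186*q^5 + 11.0253*q^4 + 12.2198*q^3 + 1.0761*q^2 + 1.716*q + 4.84)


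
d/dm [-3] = 0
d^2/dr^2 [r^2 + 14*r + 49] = 2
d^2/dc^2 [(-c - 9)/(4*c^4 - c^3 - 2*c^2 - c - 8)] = 2*((c + 9)*(-16*c^3 + 3*c^2 + 4*c + 1)^2 + (16*c^3 - 3*c^2 - 4*c - (c + 9)*(-24*c^2 + 3*c + 2) - 1)*(-4*c^4 + c^3 + 2*c^2 + c + 8))/(-4*c^4 + c^3 + 2*c^2 + c + 8)^3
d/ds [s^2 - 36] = 2*s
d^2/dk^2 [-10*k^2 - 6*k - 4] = -20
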